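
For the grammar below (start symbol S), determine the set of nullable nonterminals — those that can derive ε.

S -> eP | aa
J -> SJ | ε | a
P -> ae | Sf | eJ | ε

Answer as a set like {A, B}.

{J, P}

Directly nullable (have an ε-rule): {J, P}.
Not nullable: S — each has a terminal in every rule's right-hand side or depends on a non-nullable symbol.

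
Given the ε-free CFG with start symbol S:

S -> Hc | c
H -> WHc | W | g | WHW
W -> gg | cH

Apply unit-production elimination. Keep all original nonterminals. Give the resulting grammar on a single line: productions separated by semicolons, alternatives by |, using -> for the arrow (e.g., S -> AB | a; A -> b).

S -> c | Hc; H -> g | cH | gg | WHW | WHc; W -> cH | gg

Unit productions: H->W.
Unit pairs (A ⇒* B via units): (H,W).
S: inherits non-unit rules of {S} → Hc | c.
H: inherits non-unit rules of {H, W} → WHW | WHc | cH | g | gg.
W: inherits non-unit rules of {W} → cH | gg.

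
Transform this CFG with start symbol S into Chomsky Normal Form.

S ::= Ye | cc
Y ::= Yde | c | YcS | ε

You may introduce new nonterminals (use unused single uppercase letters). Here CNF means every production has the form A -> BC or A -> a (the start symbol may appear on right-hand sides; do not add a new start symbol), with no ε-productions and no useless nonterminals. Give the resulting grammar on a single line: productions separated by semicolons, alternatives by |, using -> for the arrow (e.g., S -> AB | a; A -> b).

S -> e | BB | YA; A -> e; B -> c; C -> d; D -> BS; E -> CA; Y -> c | BS | CA | YD | YE

Nullable: {Y}; after ε-elimination: S -> e | Ye | cc; Y -> c | cS | de | YcS | Yde.
No unit productions to eliminate.
TERM: introduce B -> c, C -> d, A -> e and substitute in every rule of length ≥2.
BIN: Y -> YBS becomes Y -> YD, D -> BS; Y -> YCA becomes Y -> YE, E -> CA.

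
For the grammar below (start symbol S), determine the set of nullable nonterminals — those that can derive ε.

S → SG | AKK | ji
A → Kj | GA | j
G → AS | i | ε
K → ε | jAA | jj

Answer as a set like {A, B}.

{G, K}

Directly nullable (have an ε-rule): {G, K}.
Not nullable: A, S — each has a terminal in every rule's right-hand side or depends on a non-nullable symbol.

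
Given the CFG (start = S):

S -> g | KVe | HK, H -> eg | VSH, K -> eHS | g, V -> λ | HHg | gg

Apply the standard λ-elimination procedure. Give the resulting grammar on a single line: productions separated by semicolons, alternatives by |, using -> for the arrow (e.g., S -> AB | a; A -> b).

Nullable set: {V}.
S -> KVe: V nullable, giving KVe | Ke.
H -> VSH: V nullable, giving SH | VSH.
Drop V -> λ.
Unchanged (no nullable symbols): S -> HK; S -> g; H -> eg; K -> eHS; K -> g; V -> HHg; V -> gg.

S -> g | HK | Ke | KVe; H -> SH | eg | VSH; K -> g | eHS; V -> gg | HHg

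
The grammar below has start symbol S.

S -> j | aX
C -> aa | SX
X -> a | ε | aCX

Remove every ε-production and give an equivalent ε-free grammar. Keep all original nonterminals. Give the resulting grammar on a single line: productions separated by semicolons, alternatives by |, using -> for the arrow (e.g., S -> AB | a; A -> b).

Nullable set: {X}.
S -> aX: X nullable, giving a | aX.
C -> SX: X nullable, giving S | SX.
Drop X -> ε.
X -> aCX: X nullable, giving aC | aCX.
Unchanged (no nullable symbols): S -> j; C -> aa; X -> a.

S -> a | j | aX; C -> S | SX | aa; X -> a | aC | aCX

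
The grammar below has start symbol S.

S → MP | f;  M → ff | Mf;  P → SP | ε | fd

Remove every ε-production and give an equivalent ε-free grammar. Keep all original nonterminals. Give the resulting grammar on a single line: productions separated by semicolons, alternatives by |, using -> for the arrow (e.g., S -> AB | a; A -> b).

S -> M | f | MP; M -> Mf | ff; P -> S | SP | fd

Nullable set: {P}.
S -> MP: P nullable, giving M | MP.
Drop P -> ε.
P -> SP: P nullable, giving S | SP.
Unchanged (no nullable symbols): S -> f; M -> Mf; M -> ff; P -> fd.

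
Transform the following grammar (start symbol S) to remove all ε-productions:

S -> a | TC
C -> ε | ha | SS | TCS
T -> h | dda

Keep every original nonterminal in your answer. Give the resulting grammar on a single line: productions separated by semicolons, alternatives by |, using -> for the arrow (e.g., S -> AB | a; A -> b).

S -> T | a | TC; C -> SS | TS | ha | TCS; T -> h | dda

Nullable set: {C}.
S -> TC: C nullable, giving T | TC.
Drop C -> ε.
C -> TCS: C nullable, giving TCS | TS.
Unchanged (no nullable symbols): S -> a; C -> SS; C -> ha; T -> dda; T -> h.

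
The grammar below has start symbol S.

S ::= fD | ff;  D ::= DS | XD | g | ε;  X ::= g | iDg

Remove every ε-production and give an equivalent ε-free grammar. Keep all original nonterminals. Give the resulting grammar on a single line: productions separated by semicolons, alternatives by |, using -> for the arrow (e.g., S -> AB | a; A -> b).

Nullable set: {D}.
S -> fD: D nullable, giving f | fD.
Drop D -> ε.
D -> DS: D nullable, giving DS | S.
D -> XD: D nullable, giving X | XD.
X -> iDg: D nullable, giving iDg | ig.
Unchanged (no nullable symbols): S -> ff; D -> g; X -> g.

S -> f | fD | ff; D -> S | X | g | DS | XD; X -> g | ig | iDg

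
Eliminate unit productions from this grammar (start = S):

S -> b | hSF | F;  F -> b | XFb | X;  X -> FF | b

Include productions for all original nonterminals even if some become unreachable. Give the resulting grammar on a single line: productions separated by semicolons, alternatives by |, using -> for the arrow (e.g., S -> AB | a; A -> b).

S -> b | FF | XFb | hSF; F -> b | FF | XFb; X -> b | FF

Unit productions: F->X, S->F.
Unit pairs (A ⇒* B via units): (F,X), (S,F), (S,X).
S: inherits non-unit rules of {F, S, X} → FF | XFb | b | hSF.
F: inherits non-unit rules of {F, X} → FF | XFb | b.
X: inherits non-unit rules of {X} → FF | b.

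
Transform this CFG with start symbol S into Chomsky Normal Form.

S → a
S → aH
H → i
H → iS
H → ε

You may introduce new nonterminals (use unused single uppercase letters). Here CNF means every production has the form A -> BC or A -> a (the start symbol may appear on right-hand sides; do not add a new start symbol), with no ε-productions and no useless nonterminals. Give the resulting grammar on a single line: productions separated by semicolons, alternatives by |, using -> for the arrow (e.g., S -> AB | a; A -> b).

S -> a | BH; A -> i; B -> a; H -> i | AS

Nullable: {H}; after ε-elimination: S -> a | aH; H -> i | iS.
No unit productions to eliminate.
TERM: introduce B -> a, A -> i and substitute in every rule of length ≥2.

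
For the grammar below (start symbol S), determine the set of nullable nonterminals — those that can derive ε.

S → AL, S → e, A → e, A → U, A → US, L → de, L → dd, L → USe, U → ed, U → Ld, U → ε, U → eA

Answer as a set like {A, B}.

Directly nullable (have an ε-rule): {U}.
A is nullable via A -> U (every symbol on the right is already known nullable).
Not nullable: L, S — each has a terminal in every rule's right-hand side or depends on a non-nullable symbol.

{A, U}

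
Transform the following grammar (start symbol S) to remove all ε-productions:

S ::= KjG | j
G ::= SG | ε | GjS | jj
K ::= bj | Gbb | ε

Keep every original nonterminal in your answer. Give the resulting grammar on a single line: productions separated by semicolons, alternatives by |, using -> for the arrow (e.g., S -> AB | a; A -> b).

S -> j | Kj | jG | KjG; G -> S | SG | jS | jj | GjS; K -> bb | bj | Gbb

Nullable set: {G, K}.
S -> KjG: K, G nullable, giving Kj | KjG | j | jG.
Drop G -> ε.
G -> GjS: G nullable, giving GjS | jS.
G -> SG: G nullable, giving S | SG.
Drop K -> ε.
K -> Gbb: G nullable, giving Gbb | bb.
Unchanged (no nullable symbols): S -> j; G -> jj; K -> bj.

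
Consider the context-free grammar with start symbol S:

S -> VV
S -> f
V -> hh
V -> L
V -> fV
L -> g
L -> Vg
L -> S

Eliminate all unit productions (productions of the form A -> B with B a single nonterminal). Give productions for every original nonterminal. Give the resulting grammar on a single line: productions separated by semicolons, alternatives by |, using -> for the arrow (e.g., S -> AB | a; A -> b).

S -> f | VV; L -> f | g | VV | Vg; V -> f | g | VV | Vg | fV | hh

Unit productions: L->S, V->L.
Unit pairs (A ⇒* B via units): (L,S), (V,L), (V,S).
S: inherits non-unit rules of {S} → VV | f.
L: inherits non-unit rules of {L, S} → VV | Vg | f | g.
V: inherits non-unit rules of {L, S, V} → VV | Vg | f | fV | g | hh.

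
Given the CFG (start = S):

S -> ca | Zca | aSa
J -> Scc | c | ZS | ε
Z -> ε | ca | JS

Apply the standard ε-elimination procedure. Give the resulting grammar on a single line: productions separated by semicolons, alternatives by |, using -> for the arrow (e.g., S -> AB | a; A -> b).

S -> ca | Zca | aSa; J -> S | c | ZS | Scc; Z -> S | JS | ca

Nullable set: {J, Z}.
S -> Zca: Z nullable, giving Zca | ca.
Drop J -> ε.
J -> ZS: Z nullable, giving S | ZS.
Drop Z -> ε.
Z -> JS: J nullable, giving JS | S.
Unchanged (no nullable symbols): S -> aSa; S -> ca; J -> Scc; J -> c; Z -> ca.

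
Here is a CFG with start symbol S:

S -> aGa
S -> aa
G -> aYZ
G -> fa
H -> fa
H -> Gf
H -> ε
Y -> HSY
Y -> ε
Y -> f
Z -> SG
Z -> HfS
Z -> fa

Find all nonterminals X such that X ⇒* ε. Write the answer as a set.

{H, Y}

Directly nullable (have an ε-rule): {H, Y}.
Not nullable: G, S, Z — each has a terminal in every rule's right-hand side or depends on a non-nullable symbol.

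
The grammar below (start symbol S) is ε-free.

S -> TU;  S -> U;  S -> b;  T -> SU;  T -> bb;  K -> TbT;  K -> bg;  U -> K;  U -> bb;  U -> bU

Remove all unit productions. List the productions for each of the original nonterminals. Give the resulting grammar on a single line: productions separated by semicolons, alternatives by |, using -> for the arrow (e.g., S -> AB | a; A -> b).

S -> b | TU | bU | bb | bg | TbT; K -> bg | TbT; T -> SU | bb; U -> bU | bb | bg | TbT

Unit productions: S->U, U->K.
Unit pairs (A ⇒* B via units): (S,K), (S,U), (U,K).
S: inherits non-unit rules of {K, S, U} → TU | TbT | b | bU | bb | bg.
K: inherits non-unit rules of {K} → TbT | bg.
T: inherits non-unit rules of {T} → SU | bb.
U: inherits non-unit rules of {K, U} → TbT | bU | bb | bg.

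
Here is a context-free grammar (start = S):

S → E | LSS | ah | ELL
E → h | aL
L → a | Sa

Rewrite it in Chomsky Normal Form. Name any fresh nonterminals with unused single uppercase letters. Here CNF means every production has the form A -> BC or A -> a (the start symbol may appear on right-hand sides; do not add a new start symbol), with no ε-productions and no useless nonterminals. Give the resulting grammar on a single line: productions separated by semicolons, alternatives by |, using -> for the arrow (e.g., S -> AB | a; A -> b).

No ε-productions.
After unit-elimination: S -> h | aL | ah | ELL | LSS; E -> h | aL; L -> a | Sa.
TERM: introduce A -> a, B -> h and substitute in every rule of length ≥2.
BIN: S -> ELL becomes S -> EC, C -> LL; S -> LSS becomes S -> LD, D -> SS.

S -> h | AB | AL | EC | LD; A -> a; B -> h; C -> LL; D -> SS; E -> h | AL; L -> a | SA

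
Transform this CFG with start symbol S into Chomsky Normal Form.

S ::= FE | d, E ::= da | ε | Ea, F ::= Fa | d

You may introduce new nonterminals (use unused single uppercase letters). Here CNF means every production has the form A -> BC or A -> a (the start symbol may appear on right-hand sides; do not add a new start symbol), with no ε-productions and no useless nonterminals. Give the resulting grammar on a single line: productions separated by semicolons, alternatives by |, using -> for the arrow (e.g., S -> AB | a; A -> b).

S -> d | FA | FE; A -> a; B -> d; E -> a | BA | EA; F -> d | FA

Nullable: {E}; after ε-elimination: S -> F | d | FE; E -> a | Ea | da; F -> d | Fa.
After unit-elimination: S -> d | FE | Fa; E -> a | Ea | da; F -> d | Fa.
TERM: introduce A -> a, B -> d and substitute in every rule of length ≥2.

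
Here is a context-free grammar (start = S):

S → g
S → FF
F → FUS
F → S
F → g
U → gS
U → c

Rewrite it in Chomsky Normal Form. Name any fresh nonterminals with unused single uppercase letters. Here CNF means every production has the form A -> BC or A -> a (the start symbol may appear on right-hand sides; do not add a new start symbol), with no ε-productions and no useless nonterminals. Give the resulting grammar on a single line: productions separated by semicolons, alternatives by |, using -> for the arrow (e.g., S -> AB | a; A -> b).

S -> g | FF; A -> g; B -> US; F -> g | FB | FF; U -> c | AS

No ε-productions.
After unit-elimination: S -> g | FF; F -> g | FF | FUS; U -> c | gS.
TERM: introduce A -> g and substitute in every rule of length ≥2.
BIN: F -> FUS becomes F -> FB, B -> US.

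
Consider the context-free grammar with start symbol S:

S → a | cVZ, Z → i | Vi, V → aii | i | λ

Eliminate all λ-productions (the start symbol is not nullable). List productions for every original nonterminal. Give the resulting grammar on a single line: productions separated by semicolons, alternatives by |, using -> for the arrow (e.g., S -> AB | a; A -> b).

Nullable set: {V}.
S -> cVZ: V nullable, giving cVZ | cZ.
Drop V -> λ.
Z -> Vi: V nullable, giving Vi | i.
Unchanged (no nullable symbols): S -> a; V -> aii; V -> i; Z -> i.

S -> a | cZ | cVZ; V -> i | aii; Z -> i | Vi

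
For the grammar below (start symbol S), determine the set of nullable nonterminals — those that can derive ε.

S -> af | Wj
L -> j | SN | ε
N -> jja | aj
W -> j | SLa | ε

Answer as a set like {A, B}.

{L, W}

Directly nullable (have an ε-rule): {L, W}.
Not nullable: N, S — each has a terminal in every rule's right-hand side or depends on a non-nullable symbol.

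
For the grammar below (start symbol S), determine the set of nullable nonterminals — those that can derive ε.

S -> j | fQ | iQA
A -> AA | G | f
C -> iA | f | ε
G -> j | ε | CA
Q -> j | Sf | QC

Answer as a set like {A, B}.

{A, C, G}

Directly nullable (have an ε-rule): {C, G}.
A is nullable via A -> G (every symbol on the right is already known nullable).
Not nullable: Q, S — each has a terminal in every rule's right-hand side or depends on a non-nullable symbol.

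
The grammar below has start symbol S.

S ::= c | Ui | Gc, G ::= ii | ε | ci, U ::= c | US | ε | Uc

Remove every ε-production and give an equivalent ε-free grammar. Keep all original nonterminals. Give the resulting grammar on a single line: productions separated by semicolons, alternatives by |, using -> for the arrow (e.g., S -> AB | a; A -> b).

Nullable set: {G, U}.
S -> Gc: G nullable, giving Gc | c.
S -> Ui: U nullable, giving Ui | i.
Drop G -> ε.
Drop U -> ε.
U -> US: U nullable, giving S | US.
U -> Uc: U nullable, giving Uc | c.
Unchanged (no nullable symbols): S -> c; G -> ci; G -> ii; U -> c.

S -> c | i | Gc | Ui; G -> ci | ii; U -> S | c | US | Uc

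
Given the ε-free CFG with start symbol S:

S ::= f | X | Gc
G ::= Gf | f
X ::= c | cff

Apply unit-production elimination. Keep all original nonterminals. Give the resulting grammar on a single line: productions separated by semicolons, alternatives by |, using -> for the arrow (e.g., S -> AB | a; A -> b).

Unit productions: S->X.
Unit pairs (A ⇒* B via units): (S,X).
S: inherits non-unit rules of {S, X} → Gc | c | cff | f.
G: inherits non-unit rules of {G} → Gf | f.
X: inherits non-unit rules of {X} → c | cff.

S -> c | f | Gc | cff; G -> f | Gf; X -> c | cff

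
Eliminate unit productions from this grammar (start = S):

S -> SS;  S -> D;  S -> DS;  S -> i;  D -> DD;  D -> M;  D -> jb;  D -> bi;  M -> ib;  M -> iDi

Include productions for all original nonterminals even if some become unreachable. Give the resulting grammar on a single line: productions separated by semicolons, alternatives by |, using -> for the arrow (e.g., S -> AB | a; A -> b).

S -> i | DD | DS | SS | bi | ib | jb | iDi; D -> DD | bi | ib | jb | iDi; M -> ib | iDi

Unit productions: D->M, S->D.
Unit pairs (A ⇒* B via units): (D,M), (S,D), (S,M).
S: inherits non-unit rules of {D, M, S} → DD | DS | SS | bi | i | iDi | ib | jb.
D: inherits non-unit rules of {D, M} → DD | bi | iDi | ib | jb.
M: inherits non-unit rules of {M} → iDi | ib.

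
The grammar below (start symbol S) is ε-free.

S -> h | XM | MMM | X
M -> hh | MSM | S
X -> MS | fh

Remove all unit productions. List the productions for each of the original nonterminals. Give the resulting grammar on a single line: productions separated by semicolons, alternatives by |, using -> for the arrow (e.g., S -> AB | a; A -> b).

Unit productions: M->S, S->X.
Unit pairs (A ⇒* B via units): (M,S), (M,X), (S,X).
S: inherits non-unit rules of {S, X} → MMM | MS | XM | fh | h.
M: inherits non-unit rules of {M, S, X} → MMM | MS | MSM | XM | fh | h | hh.
X: inherits non-unit rules of {X} → MS | fh.

S -> h | MS | XM | fh | MMM; M -> h | MS | XM | fh | hh | MMM | MSM; X -> MS | fh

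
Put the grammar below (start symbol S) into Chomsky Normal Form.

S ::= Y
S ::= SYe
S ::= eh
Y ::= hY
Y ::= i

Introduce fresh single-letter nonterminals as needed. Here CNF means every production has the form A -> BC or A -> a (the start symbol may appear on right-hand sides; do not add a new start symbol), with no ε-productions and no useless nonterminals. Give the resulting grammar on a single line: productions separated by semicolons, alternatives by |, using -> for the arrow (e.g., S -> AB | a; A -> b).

S -> i | AB | BY | SC; A -> e; B -> h; C -> YA; Y -> i | BY

No ε-productions.
After unit-elimination: S -> i | eh | hY | SYe; Y -> i | hY.
TERM: introduce A -> e, B -> h and substitute in every rule of length ≥2.
BIN: S -> SYA becomes S -> SC, C -> YA.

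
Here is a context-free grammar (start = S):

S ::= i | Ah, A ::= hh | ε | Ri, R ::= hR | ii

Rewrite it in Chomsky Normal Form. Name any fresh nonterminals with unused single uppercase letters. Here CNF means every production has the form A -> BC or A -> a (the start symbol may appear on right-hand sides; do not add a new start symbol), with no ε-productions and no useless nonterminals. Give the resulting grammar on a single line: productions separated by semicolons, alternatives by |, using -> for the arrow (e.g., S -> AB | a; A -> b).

S -> h | i | AC; A -> CC | RB; B -> i; C -> h; R -> BB | CR

Nullable: {A}; after ε-elimination: S -> h | i | Ah; A -> Ri | hh; R -> hR | ii.
No unit productions to eliminate.
TERM: introduce C -> h, B -> i and substitute in every rule of length ≥2.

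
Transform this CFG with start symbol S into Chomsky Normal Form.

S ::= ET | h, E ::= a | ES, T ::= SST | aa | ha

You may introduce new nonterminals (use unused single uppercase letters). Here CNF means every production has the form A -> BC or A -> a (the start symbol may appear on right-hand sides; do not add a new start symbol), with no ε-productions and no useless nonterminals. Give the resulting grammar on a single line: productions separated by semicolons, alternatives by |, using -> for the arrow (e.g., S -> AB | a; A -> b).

S -> h | ET; A -> a; B -> h; C -> ST; E -> a | ES; T -> AA | BA | SC

No ε-productions.
No unit productions to eliminate.
TERM: introduce A -> a, B -> h and substitute in every rule of length ≥2.
BIN: T -> SST becomes T -> SC, C -> ST.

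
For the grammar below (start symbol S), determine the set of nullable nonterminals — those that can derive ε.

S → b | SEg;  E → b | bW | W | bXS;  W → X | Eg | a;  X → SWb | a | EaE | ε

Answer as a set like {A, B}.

Directly nullable (have an ε-rule): {X}.
W is nullable via W -> X (every symbol on the right is already known nullable).
E is nullable via E -> W (every symbol on the right is already known nullable).
Not nullable: S — each has a terminal in every rule's right-hand side or depends on a non-nullable symbol.

{E, W, X}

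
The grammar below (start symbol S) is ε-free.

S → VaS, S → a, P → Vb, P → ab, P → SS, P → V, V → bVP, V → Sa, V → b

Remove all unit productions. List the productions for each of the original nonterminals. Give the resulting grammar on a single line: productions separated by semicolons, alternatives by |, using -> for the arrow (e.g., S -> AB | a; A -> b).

S -> a | VaS; P -> b | SS | Sa | Vb | ab | bVP; V -> b | Sa | bVP

Unit productions: P->V.
Unit pairs (A ⇒* B via units): (P,V).
S: inherits non-unit rules of {S} → VaS | a.
P: inherits non-unit rules of {P, V} → SS | Sa | Vb | ab | b | bVP.
V: inherits non-unit rules of {V} → Sa | b | bVP.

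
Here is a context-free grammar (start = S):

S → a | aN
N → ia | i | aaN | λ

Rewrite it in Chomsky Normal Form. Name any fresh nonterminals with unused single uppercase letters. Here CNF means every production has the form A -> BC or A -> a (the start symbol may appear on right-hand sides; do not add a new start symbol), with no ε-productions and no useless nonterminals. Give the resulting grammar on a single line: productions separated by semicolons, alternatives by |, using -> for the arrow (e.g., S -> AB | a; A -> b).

S -> a | AN; A -> a; B -> i; C -> AN; N -> i | AA | AC | BA

Nullable: {N}; after ε-elimination: S -> a | aN; N -> i | aa | ia | aaN.
No unit productions to eliminate.
TERM: introduce A -> a, B -> i and substitute in every rule of length ≥2.
BIN: N -> AAN becomes N -> AC, C -> AN.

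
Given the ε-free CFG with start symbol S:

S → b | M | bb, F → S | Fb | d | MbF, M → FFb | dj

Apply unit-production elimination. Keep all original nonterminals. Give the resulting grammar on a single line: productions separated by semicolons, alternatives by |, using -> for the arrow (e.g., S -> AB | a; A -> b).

S -> b | bb | dj | FFb; F -> b | d | Fb | bb | dj | FFb | MbF; M -> dj | FFb

Unit productions: F->S, S->M.
Unit pairs (A ⇒* B via units): (F,M), (F,S), (S,M).
S: inherits non-unit rules of {M, S} → FFb | b | bb | dj.
F: inherits non-unit rules of {F, M, S} → FFb | Fb | MbF | b | bb | d | dj.
M: inherits non-unit rules of {M} → FFb | dj.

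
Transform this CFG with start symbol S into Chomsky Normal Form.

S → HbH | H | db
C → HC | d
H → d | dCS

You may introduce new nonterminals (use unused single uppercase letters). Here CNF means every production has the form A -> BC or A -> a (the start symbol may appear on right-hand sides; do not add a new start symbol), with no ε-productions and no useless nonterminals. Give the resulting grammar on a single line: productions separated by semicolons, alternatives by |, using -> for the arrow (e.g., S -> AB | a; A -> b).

S -> d | AB | AE | HF; A -> d; B -> b; C -> d | HC; D -> CS; E -> CS; F -> BH; H -> d | AD

No ε-productions.
After unit-elimination: S -> d | db | HbH | dCS; C -> d | HC; H -> d | dCS.
TERM: introduce B -> b, A -> d and substitute in every rule of length ≥2.
BIN: H -> ACS becomes H -> AD, D -> CS; S -> ACS becomes S -> AE, E -> CS; S -> HBH becomes S -> HF, F -> BH.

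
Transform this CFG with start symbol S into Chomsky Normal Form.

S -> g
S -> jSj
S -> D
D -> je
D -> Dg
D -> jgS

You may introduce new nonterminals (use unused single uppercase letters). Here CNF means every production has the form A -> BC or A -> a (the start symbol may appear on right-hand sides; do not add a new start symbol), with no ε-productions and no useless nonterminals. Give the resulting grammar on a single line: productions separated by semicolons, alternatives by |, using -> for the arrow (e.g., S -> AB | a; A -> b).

S -> g | BC | BF | BG | DA; A -> g; B -> j; C -> e; D -> BC | BE | DA; E -> AS; F -> AS; G -> SB

No ε-productions.
After unit-elimination: S -> g | Dg | je | jSj | jgS; D -> Dg | je | jgS.
TERM: introduce C -> e, A -> g, B -> j and substitute in every rule of length ≥2.
BIN: D -> BAS becomes D -> BE, E -> AS; S -> BAS becomes S -> BF, F -> AS; S -> BSB becomes S -> BG, G -> SB.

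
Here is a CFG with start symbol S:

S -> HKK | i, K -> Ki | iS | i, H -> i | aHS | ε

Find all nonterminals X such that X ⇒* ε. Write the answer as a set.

Directly nullable (have an ε-rule): {H}.
Not nullable: K, S — each has a terminal in every rule's right-hand side or depends on a non-nullable symbol.

{H}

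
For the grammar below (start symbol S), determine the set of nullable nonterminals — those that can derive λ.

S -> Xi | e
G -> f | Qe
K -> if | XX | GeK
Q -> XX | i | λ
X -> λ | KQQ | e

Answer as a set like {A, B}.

Directly nullable (have an ε-rule): {Q, X}.
K is nullable via K -> XX (every symbol on the right is already known nullable).
Not nullable: G, S — each has a terminal in every rule's right-hand side or depends on a non-nullable symbol.

{K, Q, X}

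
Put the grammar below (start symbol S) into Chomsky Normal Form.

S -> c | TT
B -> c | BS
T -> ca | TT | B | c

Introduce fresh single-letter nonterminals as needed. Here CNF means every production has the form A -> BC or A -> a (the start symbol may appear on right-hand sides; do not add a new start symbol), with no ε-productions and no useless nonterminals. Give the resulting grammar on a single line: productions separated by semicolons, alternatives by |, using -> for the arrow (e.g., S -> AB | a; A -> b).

S -> c | TT; A -> c; B -> c | BS; C -> a; T -> c | AC | BS | TT

No ε-productions.
After unit-elimination: S -> c | TT; B -> c | BS; T -> c | BS | TT | ca.
TERM: introduce C -> a, A -> c and substitute in every rule of length ≥2.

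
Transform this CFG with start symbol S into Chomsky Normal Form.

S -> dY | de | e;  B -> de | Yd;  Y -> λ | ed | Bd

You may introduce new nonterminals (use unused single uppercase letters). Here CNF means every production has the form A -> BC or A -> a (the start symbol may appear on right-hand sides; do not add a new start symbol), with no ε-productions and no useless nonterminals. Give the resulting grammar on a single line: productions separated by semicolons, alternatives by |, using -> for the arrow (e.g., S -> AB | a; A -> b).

S -> d | e | AC | AY; A -> d; B -> d | AC | YA; C -> e; Y -> BA | CA

Nullable: {Y}; after ε-elimination: S -> d | e | dY | de; B -> d | Yd | de; Y -> Bd | ed.
No unit productions to eliminate.
TERM: introduce A -> d, C -> e and substitute in every rule of length ≥2.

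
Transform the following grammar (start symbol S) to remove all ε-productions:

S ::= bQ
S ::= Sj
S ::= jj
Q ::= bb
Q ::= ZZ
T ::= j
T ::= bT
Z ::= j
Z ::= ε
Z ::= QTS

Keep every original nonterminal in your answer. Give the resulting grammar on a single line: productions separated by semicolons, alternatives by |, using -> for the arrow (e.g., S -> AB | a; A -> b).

S -> b | Sj | bQ | jj; Q -> Z | ZZ | bb; T -> j | bT; Z -> j | TS | QTS

Nullable set: {Q, Z}.
S -> bQ: Q nullable, giving b | bQ.
Q -> ZZ: Z, Z nullable, giving Z | ZZ.
Drop Z -> ε.
Z -> QTS: Q nullable, giving QTS | TS.
Unchanged (no nullable symbols): S -> Sj; S -> jj; Q -> bb; T -> bT; T -> j; Z -> j.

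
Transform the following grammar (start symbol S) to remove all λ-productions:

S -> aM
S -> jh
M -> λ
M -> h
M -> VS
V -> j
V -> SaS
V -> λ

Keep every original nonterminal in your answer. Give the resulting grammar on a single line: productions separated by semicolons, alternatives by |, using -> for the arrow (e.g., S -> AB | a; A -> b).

S -> a | aM | jh; M -> S | h | VS; V -> j | SaS

Nullable set: {M, V}.
S -> aM: M nullable, giving a | aM.
Drop M -> λ.
M -> VS: V nullable, giving S | VS.
Drop V -> λ.
Unchanged (no nullable symbols): S -> jh; M -> h; V -> SaS; V -> j.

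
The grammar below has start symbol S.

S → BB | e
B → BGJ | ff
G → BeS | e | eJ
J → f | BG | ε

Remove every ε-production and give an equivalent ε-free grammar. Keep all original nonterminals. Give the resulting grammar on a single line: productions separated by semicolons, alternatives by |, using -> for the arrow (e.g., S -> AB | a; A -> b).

S -> e | BB; B -> BG | ff | BGJ; G -> e | eJ | BeS; J -> f | BG

Nullable set: {J}.
B -> BGJ: J nullable, giving BG | BGJ.
G -> eJ: J nullable, giving e | eJ.
Drop J -> ε.
Unchanged (no nullable symbols): S -> BB; S -> e; B -> ff; G -> BeS; G -> e; J -> BG; J -> f.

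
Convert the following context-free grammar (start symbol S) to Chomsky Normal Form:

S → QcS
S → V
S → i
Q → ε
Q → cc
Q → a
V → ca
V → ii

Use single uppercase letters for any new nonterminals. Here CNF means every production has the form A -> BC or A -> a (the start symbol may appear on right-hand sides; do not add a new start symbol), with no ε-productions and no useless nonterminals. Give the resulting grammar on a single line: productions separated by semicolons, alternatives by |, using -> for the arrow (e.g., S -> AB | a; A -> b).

S -> i | AB | AS | CC | QD; A -> c; B -> a; C -> i; D -> AS; Q -> a | AA

Nullable: {Q}; after ε-elimination: S -> V | i | cS | QcS; Q -> a | cc; V -> ca | ii.
After unit-elimination: S -> i | cS | ca | ii | QcS; Q -> a | cc; V -> ca | ii.
TERM: introduce B -> a, A -> c, C -> i and substitute in every rule of length ≥2.
BIN: S -> QAS becomes S -> QD, D -> AS.
Drop unreachable/unproductive: V.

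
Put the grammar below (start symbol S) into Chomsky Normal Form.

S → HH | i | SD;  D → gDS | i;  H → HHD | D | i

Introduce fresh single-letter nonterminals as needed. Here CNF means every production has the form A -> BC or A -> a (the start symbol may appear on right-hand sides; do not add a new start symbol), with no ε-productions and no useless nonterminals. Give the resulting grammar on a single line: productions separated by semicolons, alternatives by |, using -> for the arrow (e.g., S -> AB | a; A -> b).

No ε-productions.
After unit-elimination: S -> i | HH | SD; D -> i | gDS; H -> i | HHD | gDS.
TERM: introduce A -> g and substitute in every rule of length ≥2.
BIN: D -> ADS becomes D -> AB, B -> DS; H -> ADS becomes H -> AC, C -> DS; H -> HHD becomes H -> HE, E -> HD.

S -> i | HH | SD; A -> g; B -> DS; C -> DS; D -> i | AB; E -> HD; H -> i | AC | HE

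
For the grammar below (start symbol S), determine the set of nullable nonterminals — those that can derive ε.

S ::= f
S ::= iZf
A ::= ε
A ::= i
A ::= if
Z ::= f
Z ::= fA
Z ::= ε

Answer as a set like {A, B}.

Directly nullable (have an ε-rule): {A, Z}.
Not nullable: S — each has a terminal in every rule's right-hand side or depends on a non-nullable symbol.

{A, Z}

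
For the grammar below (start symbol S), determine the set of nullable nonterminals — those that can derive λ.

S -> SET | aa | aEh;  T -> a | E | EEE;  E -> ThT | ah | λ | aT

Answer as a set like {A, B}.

Directly nullable (have an ε-rule): {E}.
T is nullable via T -> E (every symbol on the right is already known nullable).
Not nullable: S — each has a terminal in every rule's right-hand side or depends on a non-nullable symbol.

{E, T}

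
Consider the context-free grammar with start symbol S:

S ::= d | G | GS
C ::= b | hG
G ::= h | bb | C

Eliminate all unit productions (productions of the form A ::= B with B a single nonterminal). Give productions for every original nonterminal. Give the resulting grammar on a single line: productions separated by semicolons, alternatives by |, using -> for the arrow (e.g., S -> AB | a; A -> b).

Unit productions: G->C, S->G.
Unit pairs (A ⇒* B via units): (G,C), (S,C), (S,G).
S: inherits non-unit rules of {C, G, S} → GS | b | bb | d | h | hG.
C: inherits non-unit rules of {C} → b | hG.
G: inherits non-unit rules of {C, G} → b | bb | h | hG.

S -> b | d | h | GS | bb | hG; C -> b | hG; G -> b | h | bb | hG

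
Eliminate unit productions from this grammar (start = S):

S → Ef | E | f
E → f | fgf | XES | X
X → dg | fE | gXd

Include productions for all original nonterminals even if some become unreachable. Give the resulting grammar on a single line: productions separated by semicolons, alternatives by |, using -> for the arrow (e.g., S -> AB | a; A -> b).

Unit productions: E->X, S->E.
Unit pairs (A ⇒* B via units): (E,X), (S,E), (S,X).
S: inherits non-unit rules of {E, S, X} → Ef | XES | dg | f | fE | fgf | gXd.
E: inherits non-unit rules of {E, X} → XES | dg | f | fE | fgf | gXd.
X: inherits non-unit rules of {X} → dg | fE | gXd.

S -> f | Ef | dg | fE | XES | fgf | gXd; E -> f | dg | fE | XES | fgf | gXd; X -> dg | fE | gXd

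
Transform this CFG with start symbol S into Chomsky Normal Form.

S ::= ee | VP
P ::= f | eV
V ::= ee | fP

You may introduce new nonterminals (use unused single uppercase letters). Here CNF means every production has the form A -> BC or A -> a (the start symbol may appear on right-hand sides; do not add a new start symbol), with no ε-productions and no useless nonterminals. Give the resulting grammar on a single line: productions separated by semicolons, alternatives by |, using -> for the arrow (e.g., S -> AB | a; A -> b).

No ε-productions.
No unit productions to eliminate.
TERM: introduce A -> e, B -> f and substitute in every rule of length ≥2.

S -> AA | VP; A -> e; B -> f; P -> f | AV; V -> AA | BP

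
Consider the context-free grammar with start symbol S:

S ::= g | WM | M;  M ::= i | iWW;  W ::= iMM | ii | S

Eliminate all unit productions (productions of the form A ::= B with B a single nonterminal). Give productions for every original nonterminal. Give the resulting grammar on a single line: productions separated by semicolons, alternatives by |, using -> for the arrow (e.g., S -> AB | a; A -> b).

S -> g | i | WM | iWW; M -> i | iWW; W -> g | i | WM | ii | iMM | iWW

Unit productions: S->M, W->S.
Unit pairs (A ⇒* B via units): (S,M), (W,M), (W,S).
S: inherits non-unit rules of {M, S} → WM | g | i | iWW.
M: inherits non-unit rules of {M} → i | iWW.
W: inherits non-unit rules of {M, S, W} → WM | g | i | iMM | iWW | ii.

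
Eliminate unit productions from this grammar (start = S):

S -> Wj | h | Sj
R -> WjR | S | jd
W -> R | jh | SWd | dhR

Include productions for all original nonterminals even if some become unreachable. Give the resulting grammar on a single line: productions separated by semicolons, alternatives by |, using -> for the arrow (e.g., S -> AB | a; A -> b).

Unit productions: R->S, W->R.
Unit pairs (A ⇒* B via units): (R,S), (W,R), (W,S).
S: inherits non-unit rules of {S} → Sj | Wj | h.
R: inherits non-unit rules of {R, S} → Sj | Wj | WjR | h | jd.
W: inherits non-unit rules of {R, S, W} → SWd | Sj | Wj | WjR | dhR | h | jd | jh.

S -> h | Sj | Wj; R -> h | Sj | Wj | jd | WjR; W -> h | Sj | Wj | jd | jh | SWd | WjR | dhR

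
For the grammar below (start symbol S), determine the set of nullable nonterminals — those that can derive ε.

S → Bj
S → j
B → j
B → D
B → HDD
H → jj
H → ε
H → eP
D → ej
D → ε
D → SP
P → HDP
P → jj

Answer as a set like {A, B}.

Directly nullable (have an ε-rule): {D, H}.
B is nullable via B -> D (every symbol on the right is already known nullable).
Not nullable: P, S — each has a terminal in every rule's right-hand side or depends on a non-nullable symbol.

{B, D, H}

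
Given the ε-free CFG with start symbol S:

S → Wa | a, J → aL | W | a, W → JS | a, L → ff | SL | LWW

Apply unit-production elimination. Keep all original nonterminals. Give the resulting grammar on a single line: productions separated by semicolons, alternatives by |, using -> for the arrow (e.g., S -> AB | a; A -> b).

S -> a | Wa; J -> a | JS | aL; L -> SL | ff | LWW; W -> a | JS

Unit productions: J->W.
Unit pairs (A ⇒* B via units): (J,W).
S: inherits non-unit rules of {S} → Wa | a.
J: inherits non-unit rules of {J, W} → JS | a | aL.
L: inherits non-unit rules of {L} → LWW | SL | ff.
W: inherits non-unit rules of {W} → JS | a.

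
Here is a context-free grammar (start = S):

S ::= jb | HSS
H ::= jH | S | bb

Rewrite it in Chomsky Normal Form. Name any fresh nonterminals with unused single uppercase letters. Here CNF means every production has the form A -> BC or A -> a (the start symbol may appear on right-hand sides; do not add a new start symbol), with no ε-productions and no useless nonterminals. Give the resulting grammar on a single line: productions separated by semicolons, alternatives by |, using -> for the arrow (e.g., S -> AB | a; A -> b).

S -> BA | HD; A -> b; B -> j; C -> SS; D -> SS; H -> AA | BA | BH | HC

No ε-productions.
After unit-elimination: S -> jb | HSS; H -> bb | jH | jb | HSS.
TERM: introduce A -> b, B -> j and substitute in every rule of length ≥2.
BIN: H -> HSS becomes H -> HC, C -> SS; S -> HSS becomes S -> HD, D -> SS.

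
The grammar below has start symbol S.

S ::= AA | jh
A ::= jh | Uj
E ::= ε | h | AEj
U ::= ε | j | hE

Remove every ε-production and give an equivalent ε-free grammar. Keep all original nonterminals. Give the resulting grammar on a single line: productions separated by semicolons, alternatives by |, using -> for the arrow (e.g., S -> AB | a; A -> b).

Nullable set: {E, U}.
A -> Uj: U nullable, giving Uj | j.
Drop E -> ε.
E -> AEj: E nullable, giving AEj | Aj.
Drop U -> ε.
U -> hE: E nullable, giving h | hE.
Unchanged (no nullable symbols): S -> AA; S -> jh; A -> jh; E -> h; U -> j.

S -> AA | jh; A -> j | Uj | jh; E -> h | Aj | AEj; U -> h | j | hE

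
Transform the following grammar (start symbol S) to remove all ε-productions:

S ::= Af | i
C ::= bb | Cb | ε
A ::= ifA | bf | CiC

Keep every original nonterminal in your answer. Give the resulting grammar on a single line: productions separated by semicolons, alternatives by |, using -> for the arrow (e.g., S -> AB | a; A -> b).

S -> i | Af; A -> i | Ci | bf | iC | CiC | ifA; C -> b | Cb | bb

Nullable set: {C}.
A -> CiC: C, C nullable, giving Ci | CiC | i | iC.
Drop C -> ε.
C -> Cb: C nullable, giving Cb | b.
Unchanged (no nullable symbols): S -> Af; S -> i; A -> bf; A -> ifA; C -> bb.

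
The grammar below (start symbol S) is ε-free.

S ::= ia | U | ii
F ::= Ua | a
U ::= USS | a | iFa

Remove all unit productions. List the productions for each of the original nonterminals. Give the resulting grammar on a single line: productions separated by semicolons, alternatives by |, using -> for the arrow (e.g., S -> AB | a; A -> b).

S -> a | ia | ii | USS | iFa; F -> a | Ua; U -> a | USS | iFa

Unit productions: S->U.
Unit pairs (A ⇒* B via units): (S,U).
S: inherits non-unit rules of {S, U} → USS | a | iFa | ia | ii.
F: inherits non-unit rules of {F} → Ua | a.
U: inherits non-unit rules of {U} → USS | a | iFa.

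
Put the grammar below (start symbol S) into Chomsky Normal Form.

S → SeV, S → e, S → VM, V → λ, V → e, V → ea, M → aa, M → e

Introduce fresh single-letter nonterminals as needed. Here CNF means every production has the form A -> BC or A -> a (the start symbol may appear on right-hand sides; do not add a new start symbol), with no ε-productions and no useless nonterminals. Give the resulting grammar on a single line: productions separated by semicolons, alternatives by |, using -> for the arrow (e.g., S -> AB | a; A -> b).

Nullable: {V}; after ε-elimination: S -> M | e | Se | VM | SeV; M -> e | aa; V -> e | ea.
After unit-elimination: S -> e | Se | VM | aa | SeV; M -> e | aa; V -> e | ea.
TERM: introduce A -> a, B -> e and substitute in every rule of length ≥2.
BIN: S -> SBV becomes S -> SC, C -> BV.

S -> e | AA | SB | SC | VM; A -> a; B -> e; C -> BV; M -> e | AA; V -> e | BA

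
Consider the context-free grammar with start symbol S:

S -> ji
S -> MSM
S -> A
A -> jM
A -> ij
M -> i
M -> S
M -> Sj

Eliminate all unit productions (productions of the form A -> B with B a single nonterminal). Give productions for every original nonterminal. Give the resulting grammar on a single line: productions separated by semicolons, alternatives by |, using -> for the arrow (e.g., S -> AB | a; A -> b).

Unit productions: M->S, S->A.
Unit pairs (A ⇒* B via units): (M,A), (M,S), (S,A).
S: inherits non-unit rules of {A, S} → MSM | ij | jM | ji.
A: inherits non-unit rules of {A} → ij | jM.
M: inherits non-unit rules of {A, M, S} → MSM | Sj | i | ij | jM | ji.

S -> ij | jM | ji | MSM; A -> ij | jM; M -> i | Sj | ij | jM | ji | MSM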